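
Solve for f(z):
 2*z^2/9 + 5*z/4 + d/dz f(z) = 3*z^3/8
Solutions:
 f(z) = C1 + 3*z^4/32 - 2*z^3/27 - 5*z^2/8


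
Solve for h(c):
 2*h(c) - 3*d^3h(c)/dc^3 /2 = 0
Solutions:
 h(c) = C3*exp(6^(2/3)*c/3) + (C1*sin(2^(2/3)*3^(1/6)*c/2) + C2*cos(2^(2/3)*3^(1/6)*c/2))*exp(-6^(2/3)*c/6)


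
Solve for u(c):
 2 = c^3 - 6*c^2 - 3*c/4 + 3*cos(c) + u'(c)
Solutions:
 u(c) = C1 - c^4/4 + 2*c^3 + 3*c^2/8 + 2*c - 3*sin(c)


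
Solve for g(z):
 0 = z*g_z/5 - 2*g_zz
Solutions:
 g(z) = C1 + C2*erfi(sqrt(5)*z/10)


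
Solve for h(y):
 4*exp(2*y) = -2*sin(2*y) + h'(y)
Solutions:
 h(y) = C1 + 2*exp(2*y) - cos(2*y)


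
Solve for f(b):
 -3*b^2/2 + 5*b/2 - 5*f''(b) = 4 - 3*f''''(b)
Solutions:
 f(b) = C1 + C2*b + C3*exp(-sqrt(15)*b/3) + C4*exp(sqrt(15)*b/3) - b^4/40 + b^3/12 - 29*b^2/50


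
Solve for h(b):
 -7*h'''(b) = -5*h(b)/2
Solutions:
 h(b) = C3*exp(14^(2/3)*5^(1/3)*b/14) + (C1*sin(14^(2/3)*sqrt(3)*5^(1/3)*b/28) + C2*cos(14^(2/3)*sqrt(3)*5^(1/3)*b/28))*exp(-14^(2/3)*5^(1/3)*b/28)


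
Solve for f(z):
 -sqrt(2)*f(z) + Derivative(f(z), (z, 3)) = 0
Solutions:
 f(z) = C3*exp(2^(1/6)*z) + (C1*sin(2^(1/6)*sqrt(3)*z/2) + C2*cos(2^(1/6)*sqrt(3)*z/2))*exp(-2^(1/6)*z/2)


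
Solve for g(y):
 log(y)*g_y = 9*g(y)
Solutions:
 g(y) = C1*exp(9*li(y))


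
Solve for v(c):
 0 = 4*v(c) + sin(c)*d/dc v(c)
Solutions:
 v(c) = C1*(cos(c)^2 + 2*cos(c) + 1)/(cos(c)^2 - 2*cos(c) + 1)


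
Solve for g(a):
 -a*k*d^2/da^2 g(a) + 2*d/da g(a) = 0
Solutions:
 g(a) = C1 + a^(((re(k) + 2)*re(k) + im(k)^2)/(re(k)^2 + im(k)^2))*(C2*sin(2*log(a)*Abs(im(k))/(re(k)^2 + im(k)^2)) + C3*cos(2*log(a)*im(k)/(re(k)^2 + im(k)^2)))


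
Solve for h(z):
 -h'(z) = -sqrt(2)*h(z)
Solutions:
 h(z) = C1*exp(sqrt(2)*z)


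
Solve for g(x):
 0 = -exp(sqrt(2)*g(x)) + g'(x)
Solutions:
 g(x) = sqrt(2)*(2*log(-1/(C1 + x)) - log(2))/4


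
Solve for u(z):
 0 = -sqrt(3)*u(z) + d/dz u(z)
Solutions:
 u(z) = C1*exp(sqrt(3)*z)


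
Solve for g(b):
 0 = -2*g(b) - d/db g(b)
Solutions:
 g(b) = C1*exp(-2*b)


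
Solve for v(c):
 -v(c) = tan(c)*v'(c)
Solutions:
 v(c) = C1/sin(c)


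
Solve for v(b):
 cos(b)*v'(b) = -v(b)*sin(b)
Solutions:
 v(b) = C1*cos(b)


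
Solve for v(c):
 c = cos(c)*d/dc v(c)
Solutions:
 v(c) = C1 + Integral(c/cos(c), c)


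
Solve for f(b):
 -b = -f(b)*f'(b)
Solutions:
 f(b) = -sqrt(C1 + b^2)
 f(b) = sqrt(C1 + b^2)


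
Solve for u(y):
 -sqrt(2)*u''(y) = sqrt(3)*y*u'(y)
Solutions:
 u(y) = C1 + C2*erf(6^(1/4)*y/2)


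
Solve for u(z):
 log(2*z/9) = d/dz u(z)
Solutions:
 u(z) = C1 + z*log(z) + z*log(2/9) - z


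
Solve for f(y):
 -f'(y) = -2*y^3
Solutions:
 f(y) = C1 + y^4/2


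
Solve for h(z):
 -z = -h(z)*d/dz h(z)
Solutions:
 h(z) = -sqrt(C1 + z^2)
 h(z) = sqrt(C1 + z^2)


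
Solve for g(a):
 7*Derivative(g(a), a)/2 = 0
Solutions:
 g(a) = C1


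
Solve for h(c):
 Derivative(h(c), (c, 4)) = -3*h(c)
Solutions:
 h(c) = (C1*sin(sqrt(2)*3^(1/4)*c/2) + C2*cos(sqrt(2)*3^(1/4)*c/2))*exp(-sqrt(2)*3^(1/4)*c/2) + (C3*sin(sqrt(2)*3^(1/4)*c/2) + C4*cos(sqrt(2)*3^(1/4)*c/2))*exp(sqrt(2)*3^(1/4)*c/2)


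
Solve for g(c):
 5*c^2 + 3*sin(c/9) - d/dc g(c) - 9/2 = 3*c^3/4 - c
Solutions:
 g(c) = C1 - 3*c^4/16 + 5*c^3/3 + c^2/2 - 9*c/2 - 27*cos(c/9)


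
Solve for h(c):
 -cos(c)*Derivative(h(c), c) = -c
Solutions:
 h(c) = C1 + Integral(c/cos(c), c)


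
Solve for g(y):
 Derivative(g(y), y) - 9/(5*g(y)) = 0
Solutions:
 g(y) = -sqrt(C1 + 90*y)/5
 g(y) = sqrt(C1 + 90*y)/5


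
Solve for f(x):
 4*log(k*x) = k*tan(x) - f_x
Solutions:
 f(x) = C1 - k*log(cos(x)) - 4*x*log(k*x) + 4*x


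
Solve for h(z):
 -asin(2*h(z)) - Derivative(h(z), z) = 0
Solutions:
 Integral(1/asin(2*_y), (_y, h(z))) = C1 - z


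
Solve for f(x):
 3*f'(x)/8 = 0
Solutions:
 f(x) = C1


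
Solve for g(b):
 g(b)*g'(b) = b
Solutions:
 g(b) = -sqrt(C1 + b^2)
 g(b) = sqrt(C1 + b^2)


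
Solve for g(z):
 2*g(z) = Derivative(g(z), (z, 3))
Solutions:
 g(z) = C3*exp(2^(1/3)*z) + (C1*sin(2^(1/3)*sqrt(3)*z/2) + C2*cos(2^(1/3)*sqrt(3)*z/2))*exp(-2^(1/3)*z/2)


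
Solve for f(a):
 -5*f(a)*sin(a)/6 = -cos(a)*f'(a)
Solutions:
 f(a) = C1/cos(a)^(5/6)


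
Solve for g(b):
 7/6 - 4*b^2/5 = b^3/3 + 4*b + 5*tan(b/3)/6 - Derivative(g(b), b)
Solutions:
 g(b) = C1 + b^4/12 + 4*b^3/15 + 2*b^2 - 7*b/6 - 5*log(cos(b/3))/2


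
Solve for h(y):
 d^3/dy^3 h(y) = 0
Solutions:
 h(y) = C1 + C2*y + C3*y^2


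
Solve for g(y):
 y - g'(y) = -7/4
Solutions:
 g(y) = C1 + y^2/2 + 7*y/4


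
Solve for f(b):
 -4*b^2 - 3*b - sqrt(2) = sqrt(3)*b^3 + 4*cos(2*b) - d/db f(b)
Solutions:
 f(b) = C1 + sqrt(3)*b^4/4 + 4*b^3/3 + 3*b^2/2 + sqrt(2)*b + 2*sin(2*b)


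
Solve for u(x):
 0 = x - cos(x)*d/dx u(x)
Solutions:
 u(x) = C1 + Integral(x/cos(x), x)


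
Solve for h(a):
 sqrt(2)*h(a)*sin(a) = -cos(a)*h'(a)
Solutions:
 h(a) = C1*cos(a)^(sqrt(2))


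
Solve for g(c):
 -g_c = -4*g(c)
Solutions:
 g(c) = C1*exp(4*c)


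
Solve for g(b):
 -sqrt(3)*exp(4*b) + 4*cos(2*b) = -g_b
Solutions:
 g(b) = C1 + sqrt(3)*exp(4*b)/4 - 2*sin(2*b)


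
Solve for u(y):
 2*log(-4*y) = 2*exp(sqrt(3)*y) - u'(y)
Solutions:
 u(y) = C1 - 2*y*log(-y) + 2*y*(1 - 2*log(2)) + 2*sqrt(3)*exp(sqrt(3)*y)/3


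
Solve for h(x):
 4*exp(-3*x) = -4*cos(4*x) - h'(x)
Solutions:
 h(x) = C1 - sin(4*x) + 4*exp(-3*x)/3


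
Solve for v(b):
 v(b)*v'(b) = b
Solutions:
 v(b) = -sqrt(C1 + b^2)
 v(b) = sqrt(C1 + b^2)


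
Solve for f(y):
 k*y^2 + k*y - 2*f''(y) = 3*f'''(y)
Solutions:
 f(y) = C1 + C2*y + C3*exp(-2*y/3) + k*y^4/24 - k*y^3/6 + 3*k*y^2/4


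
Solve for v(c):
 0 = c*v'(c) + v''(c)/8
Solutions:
 v(c) = C1 + C2*erf(2*c)


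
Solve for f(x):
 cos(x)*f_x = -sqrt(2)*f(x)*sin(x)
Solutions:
 f(x) = C1*cos(x)^(sqrt(2))


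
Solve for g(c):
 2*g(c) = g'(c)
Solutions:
 g(c) = C1*exp(2*c)


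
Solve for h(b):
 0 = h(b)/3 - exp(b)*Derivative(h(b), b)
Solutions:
 h(b) = C1*exp(-exp(-b)/3)


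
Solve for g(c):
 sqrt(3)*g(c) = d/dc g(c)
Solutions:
 g(c) = C1*exp(sqrt(3)*c)


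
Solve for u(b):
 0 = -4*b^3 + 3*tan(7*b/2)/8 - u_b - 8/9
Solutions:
 u(b) = C1 - b^4 - 8*b/9 - 3*log(cos(7*b/2))/28


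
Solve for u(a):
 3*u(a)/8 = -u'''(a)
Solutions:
 u(a) = C3*exp(-3^(1/3)*a/2) + (C1*sin(3^(5/6)*a/4) + C2*cos(3^(5/6)*a/4))*exp(3^(1/3)*a/4)


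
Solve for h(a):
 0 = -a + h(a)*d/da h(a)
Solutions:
 h(a) = -sqrt(C1 + a^2)
 h(a) = sqrt(C1 + a^2)


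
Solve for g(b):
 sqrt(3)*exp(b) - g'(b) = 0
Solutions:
 g(b) = C1 + sqrt(3)*exp(b)


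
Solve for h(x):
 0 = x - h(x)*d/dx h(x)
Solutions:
 h(x) = -sqrt(C1 + x^2)
 h(x) = sqrt(C1 + x^2)


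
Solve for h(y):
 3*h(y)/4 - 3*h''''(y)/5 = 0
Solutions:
 h(y) = C1*exp(-sqrt(2)*5^(1/4)*y/2) + C2*exp(sqrt(2)*5^(1/4)*y/2) + C3*sin(sqrt(2)*5^(1/4)*y/2) + C4*cos(sqrt(2)*5^(1/4)*y/2)


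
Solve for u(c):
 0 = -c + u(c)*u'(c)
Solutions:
 u(c) = -sqrt(C1 + c^2)
 u(c) = sqrt(C1 + c^2)


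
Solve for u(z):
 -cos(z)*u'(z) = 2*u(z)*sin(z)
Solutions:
 u(z) = C1*cos(z)^2


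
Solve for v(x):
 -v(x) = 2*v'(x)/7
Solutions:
 v(x) = C1*exp(-7*x/2)


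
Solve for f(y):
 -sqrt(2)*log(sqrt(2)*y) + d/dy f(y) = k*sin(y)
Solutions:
 f(y) = C1 - k*cos(y) + sqrt(2)*y*(log(y) - 1) + sqrt(2)*y*log(2)/2


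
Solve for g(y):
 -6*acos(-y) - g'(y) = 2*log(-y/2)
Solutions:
 g(y) = C1 - 2*y*log(-y) - 6*y*acos(-y) + 2*y*log(2) + 2*y - 6*sqrt(1 - y^2)


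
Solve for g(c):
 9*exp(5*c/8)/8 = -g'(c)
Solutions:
 g(c) = C1 - 9*exp(5*c/8)/5


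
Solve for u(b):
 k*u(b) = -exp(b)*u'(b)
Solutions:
 u(b) = C1*exp(k*exp(-b))


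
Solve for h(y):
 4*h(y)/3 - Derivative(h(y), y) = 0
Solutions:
 h(y) = C1*exp(4*y/3)


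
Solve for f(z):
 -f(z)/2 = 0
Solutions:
 f(z) = 0


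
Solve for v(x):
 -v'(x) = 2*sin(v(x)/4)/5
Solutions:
 2*x/5 + 2*log(cos(v(x)/4) - 1) - 2*log(cos(v(x)/4) + 1) = C1


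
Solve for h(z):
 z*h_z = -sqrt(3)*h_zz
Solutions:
 h(z) = C1 + C2*erf(sqrt(2)*3^(3/4)*z/6)


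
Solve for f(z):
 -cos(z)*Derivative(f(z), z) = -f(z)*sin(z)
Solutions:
 f(z) = C1/cos(z)


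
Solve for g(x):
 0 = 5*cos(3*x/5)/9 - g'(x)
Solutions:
 g(x) = C1 + 25*sin(3*x/5)/27


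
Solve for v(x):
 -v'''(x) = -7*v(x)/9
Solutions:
 v(x) = C3*exp(21^(1/3)*x/3) + (C1*sin(3^(5/6)*7^(1/3)*x/6) + C2*cos(3^(5/6)*7^(1/3)*x/6))*exp(-21^(1/3)*x/6)


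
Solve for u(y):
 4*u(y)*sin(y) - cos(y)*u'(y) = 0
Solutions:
 u(y) = C1/cos(y)^4


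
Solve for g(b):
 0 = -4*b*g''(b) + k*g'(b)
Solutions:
 g(b) = C1 + b^(re(k)/4 + 1)*(C2*sin(log(b)*Abs(im(k))/4) + C3*cos(log(b)*im(k)/4))


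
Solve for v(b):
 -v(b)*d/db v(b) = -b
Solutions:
 v(b) = -sqrt(C1 + b^2)
 v(b) = sqrt(C1 + b^2)


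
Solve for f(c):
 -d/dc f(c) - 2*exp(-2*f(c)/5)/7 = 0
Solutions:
 f(c) = 5*log(-sqrt(C1 - 2*c)) - 5*log(35) + 5*log(70)/2
 f(c) = 5*log(C1 - 2*c)/2 - 5*log(35) + 5*log(70)/2


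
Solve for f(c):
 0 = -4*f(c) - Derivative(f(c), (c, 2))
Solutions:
 f(c) = C1*sin(2*c) + C2*cos(2*c)


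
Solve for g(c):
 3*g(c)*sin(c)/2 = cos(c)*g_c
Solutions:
 g(c) = C1/cos(c)^(3/2)


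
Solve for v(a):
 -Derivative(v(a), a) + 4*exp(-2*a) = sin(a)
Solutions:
 v(a) = C1 + cos(a) - 2*exp(-2*a)


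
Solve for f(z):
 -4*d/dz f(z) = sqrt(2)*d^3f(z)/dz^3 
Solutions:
 f(z) = C1 + C2*sin(2^(3/4)*z) + C3*cos(2^(3/4)*z)


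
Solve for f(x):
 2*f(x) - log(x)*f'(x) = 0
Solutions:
 f(x) = C1*exp(2*li(x))


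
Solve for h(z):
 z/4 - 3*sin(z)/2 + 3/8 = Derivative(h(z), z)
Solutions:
 h(z) = C1 + z^2/8 + 3*z/8 + 3*cos(z)/2


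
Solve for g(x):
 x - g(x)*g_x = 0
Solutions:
 g(x) = -sqrt(C1 + x^2)
 g(x) = sqrt(C1 + x^2)


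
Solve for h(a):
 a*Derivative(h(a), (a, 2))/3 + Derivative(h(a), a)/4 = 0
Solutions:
 h(a) = C1 + C2*a^(1/4)


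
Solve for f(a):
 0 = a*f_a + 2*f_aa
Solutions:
 f(a) = C1 + C2*erf(a/2)


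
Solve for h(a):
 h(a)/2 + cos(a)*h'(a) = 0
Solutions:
 h(a) = C1*(sin(a) - 1)^(1/4)/(sin(a) + 1)^(1/4)


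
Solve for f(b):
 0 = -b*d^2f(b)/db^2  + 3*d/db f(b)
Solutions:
 f(b) = C1 + C2*b^4


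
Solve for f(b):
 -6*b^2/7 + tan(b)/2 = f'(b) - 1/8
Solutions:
 f(b) = C1 - 2*b^3/7 + b/8 - log(cos(b))/2


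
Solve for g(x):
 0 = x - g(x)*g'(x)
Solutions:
 g(x) = -sqrt(C1 + x^2)
 g(x) = sqrt(C1 + x^2)


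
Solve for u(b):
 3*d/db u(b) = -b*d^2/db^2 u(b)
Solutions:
 u(b) = C1 + C2/b^2


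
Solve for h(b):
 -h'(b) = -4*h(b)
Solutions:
 h(b) = C1*exp(4*b)


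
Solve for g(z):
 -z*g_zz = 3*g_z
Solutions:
 g(z) = C1 + C2/z^2


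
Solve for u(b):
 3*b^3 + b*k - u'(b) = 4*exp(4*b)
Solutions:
 u(b) = C1 + 3*b^4/4 + b^2*k/2 - exp(4*b)


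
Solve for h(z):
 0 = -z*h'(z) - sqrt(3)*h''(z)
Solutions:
 h(z) = C1 + C2*erf(sqrt(2)*3^(3/4)*z/6)


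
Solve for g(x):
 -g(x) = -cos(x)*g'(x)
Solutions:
 g(x) = C1*sqrt(sin(x) + 1)/sqrt(sin(x) - 1)


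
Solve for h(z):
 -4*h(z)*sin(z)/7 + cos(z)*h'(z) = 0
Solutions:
 h(z) = C1/cos(z)^(4/7)


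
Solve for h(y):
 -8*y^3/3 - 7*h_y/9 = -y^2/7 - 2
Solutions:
 h(y) = C1 - 6*y^4/7 + 3*y^3/49 + 18*y/7


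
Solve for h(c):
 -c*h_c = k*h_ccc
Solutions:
 h(c) = C1 + Integral(C2*airyai(c*(-1/k)^(1/3)) + C3*airybi(c*(-1/k)^(1/3)), c)


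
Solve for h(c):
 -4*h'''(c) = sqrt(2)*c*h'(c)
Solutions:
 h(c) = C1 + Integral(C2*airyai(-sqrt(2)*c/2) + C3*airybi(-sqrt(2)*c/2), c)


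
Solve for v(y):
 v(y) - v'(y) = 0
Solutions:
 v(y) = C1*exp(y)


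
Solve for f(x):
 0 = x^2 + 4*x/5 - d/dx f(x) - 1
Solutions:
 f(x) = C1 + x^3/3 + 2*x^2/5 - x


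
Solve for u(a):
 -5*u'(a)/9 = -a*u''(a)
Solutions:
 u(a) = C1 + C2*a^(14/9)


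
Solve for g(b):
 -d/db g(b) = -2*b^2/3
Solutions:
 g(b) = C1 + 2*b^3/9


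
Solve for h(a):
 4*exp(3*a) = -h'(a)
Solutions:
 h(a) = C1 - 4*exp(3*a)/3


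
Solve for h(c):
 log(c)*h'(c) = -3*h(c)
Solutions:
 h(c) = C1*exp(-3*li(c))


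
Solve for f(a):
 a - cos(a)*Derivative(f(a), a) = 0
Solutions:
 f(a) = C1 + Integral(a/cos(a), a)


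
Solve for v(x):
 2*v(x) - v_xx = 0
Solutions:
 v(x) = C1*exp(-sqrt(2)*x) + C2*exp(sqrt(2)*x)


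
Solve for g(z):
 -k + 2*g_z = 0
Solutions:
 g(z) = C1 + k*z/2


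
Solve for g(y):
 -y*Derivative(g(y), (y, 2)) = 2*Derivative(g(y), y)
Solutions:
 g(y) = C1 + C2/y


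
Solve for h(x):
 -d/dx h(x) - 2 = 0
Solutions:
 h(x) = C1 - 2*x


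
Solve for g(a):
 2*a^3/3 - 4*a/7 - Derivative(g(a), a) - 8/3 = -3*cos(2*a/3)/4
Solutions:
 g(a) = C1 + a^4/6 - 2*a^2/7 - 8*a/3 + 9*sin(2*a/3)/8


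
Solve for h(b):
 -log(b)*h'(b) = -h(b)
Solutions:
 h(b) = C1*exp(li(b))


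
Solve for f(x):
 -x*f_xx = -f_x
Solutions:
 f(x) = C1 + C2*x^2


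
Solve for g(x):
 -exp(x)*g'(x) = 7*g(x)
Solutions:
 g(x) = C1*exp(7*exp(-x))


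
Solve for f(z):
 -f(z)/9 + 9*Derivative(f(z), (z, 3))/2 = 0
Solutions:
 f(z) = C3*exp(2^(1/3)*3^(2/3)*z/9) + (C1*sin(2^(1/3)*3^(1/6)*z/6) + C2*cos(2^(1/3)*3^(1/6)*z/6))*exp(-2^(1/3)*3^(2/3)*z/18)


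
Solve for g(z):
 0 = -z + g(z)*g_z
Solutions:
 g(z) = -sqrt(C1 + z^2)
 g(z) = sqrt(C1 + z^2)


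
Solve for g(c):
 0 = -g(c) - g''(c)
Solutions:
 g(c) = C1*sin(c) + C2*cos(c)


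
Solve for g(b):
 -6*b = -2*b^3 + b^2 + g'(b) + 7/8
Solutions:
 g(b) = C1 + b^4/2 - b^3/3 - 3*b^2 - 7*b/8


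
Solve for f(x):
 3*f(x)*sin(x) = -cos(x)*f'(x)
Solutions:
 f(x) = C1*cos(x)^3


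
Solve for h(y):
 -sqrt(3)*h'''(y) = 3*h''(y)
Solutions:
 h(y) = C1 + C2*y + C3*exp(-sqrt(3)*y)


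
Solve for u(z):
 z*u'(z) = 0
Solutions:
 u(z) = C1


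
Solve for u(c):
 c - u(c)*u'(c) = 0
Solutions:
 u(c) = -sqrt(C1 + c^2)
 u(c) = sqrt(C1 + c^2)


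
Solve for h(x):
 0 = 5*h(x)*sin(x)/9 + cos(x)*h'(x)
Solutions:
 h(x) = C1*cos(x)^(5/9)


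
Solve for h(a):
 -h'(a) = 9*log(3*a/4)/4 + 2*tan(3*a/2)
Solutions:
 h(a) = C1 - 9*a*log(a)/4 - 9*a*log(3)/4 + 9*a/4 + 9*a*log(2)/2 + 4*log(cos(3*a/2))/3


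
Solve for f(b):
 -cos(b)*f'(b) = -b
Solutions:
 f(b) = C1 + Integral(b/cos(b), b)


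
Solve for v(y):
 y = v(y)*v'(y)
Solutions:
 v(y) = -sqrt(C1 + y^2)
 v(y) = sqrt(C1 + y^2)


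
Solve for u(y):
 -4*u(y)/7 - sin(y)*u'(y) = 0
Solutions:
 u(y) = C1*(cos(y) + 1)^(2/7)/(cos(y) - 1)^(2/7)


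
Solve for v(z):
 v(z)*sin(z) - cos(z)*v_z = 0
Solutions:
 v(z) = C1/cos(z)


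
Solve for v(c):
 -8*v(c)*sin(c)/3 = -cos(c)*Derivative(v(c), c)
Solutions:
 v(c) = C1/cos(c)^(8/3)


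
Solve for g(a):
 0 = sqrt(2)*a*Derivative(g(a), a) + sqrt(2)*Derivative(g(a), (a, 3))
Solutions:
 g(a) = C1 + Integral(C2*airyai(-a) + C3*airybi(-a), a)


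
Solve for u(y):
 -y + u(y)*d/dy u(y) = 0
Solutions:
 u(y) = -sqrt(C1 + y^2)
 u(y) = sqrt(C1 + y^2)


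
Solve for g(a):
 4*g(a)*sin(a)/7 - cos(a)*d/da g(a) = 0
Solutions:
 g(a) = C1/cos(a)^(4/7)


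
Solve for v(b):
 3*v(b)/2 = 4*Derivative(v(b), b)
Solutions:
 v(b) = C1*exp(3*b/8)


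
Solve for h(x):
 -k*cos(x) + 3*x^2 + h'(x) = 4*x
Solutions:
 h(x) = C1 + k*sin(x) - x^3 + 2*x^2


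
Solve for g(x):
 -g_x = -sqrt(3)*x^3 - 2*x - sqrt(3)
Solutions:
 g(x) = C1 + sqrt(3)*x^4/4 + x^2 + sqrt(3)*x


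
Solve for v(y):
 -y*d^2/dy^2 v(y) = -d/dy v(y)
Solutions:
 v(y) = C1 + C2*y^2


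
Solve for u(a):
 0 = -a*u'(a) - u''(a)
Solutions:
 u(a) = C1 + C2*erf(sqrt(2)*a/2)


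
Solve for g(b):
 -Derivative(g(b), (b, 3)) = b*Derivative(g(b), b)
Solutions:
 g(b) = C1 + Integral(C2*airyai(-b) + C3*airybi(-b), b)


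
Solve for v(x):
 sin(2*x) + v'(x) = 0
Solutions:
 v(x) = C1 + cos(2*x)/2


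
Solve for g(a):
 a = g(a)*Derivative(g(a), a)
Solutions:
 g(a) = -sqrt(C1 + a^2)
 g(a) = sqrt(C1 + a^2)


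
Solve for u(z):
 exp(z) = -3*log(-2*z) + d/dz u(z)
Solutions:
 u(z) = C1 + 3*z*log(-z) + 3*z*(-1 + log(2)) + exp(z)


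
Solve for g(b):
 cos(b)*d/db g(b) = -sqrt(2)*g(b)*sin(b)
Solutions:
 g(b) = C1*cos(b)^(sqrt(2))


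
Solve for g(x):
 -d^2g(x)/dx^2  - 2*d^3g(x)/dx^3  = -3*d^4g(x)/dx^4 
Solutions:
 g(x) = C1 + C2*x + C3*exp(-x/3) + C4*exp(x)


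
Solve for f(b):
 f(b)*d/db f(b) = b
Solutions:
 f(b) = -sqrt(C1 + b^2)
 f(b) = sqrt(C1 + b^2)


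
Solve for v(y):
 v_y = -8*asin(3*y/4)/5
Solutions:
 v(y) = C1 - 8*y*asin(3*y/4)/5 - 8*sqrt(16 - 9*y^2)/15


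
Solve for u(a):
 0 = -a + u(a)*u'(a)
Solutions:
 u(a) = -sqrt(C1 + a^2)
 u(a) = sqrt(C1 + a^2)


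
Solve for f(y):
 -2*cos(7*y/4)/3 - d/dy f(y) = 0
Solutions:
 f(y) = C1 - 8*sin(7*y/4)/21


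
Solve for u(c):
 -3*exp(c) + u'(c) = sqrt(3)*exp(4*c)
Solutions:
 u(c) = C1 + sqrt(3)*exp(4*c)/4 + 3*exp(c)


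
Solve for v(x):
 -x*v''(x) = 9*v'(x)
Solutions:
 v(x) = C1 + C2/x^8


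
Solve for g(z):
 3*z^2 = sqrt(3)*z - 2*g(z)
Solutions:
 g(z) = z*(-3*z + sqrt(3))/2


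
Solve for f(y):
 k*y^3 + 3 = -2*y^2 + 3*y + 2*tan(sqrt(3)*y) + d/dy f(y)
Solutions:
 f(y) = C1 + k*y^4/4 + 2*y^3/3 - 3*y^2/2 + 3*y + 2*sqrt(3)*log(cos(sqrt(3)*y))/3


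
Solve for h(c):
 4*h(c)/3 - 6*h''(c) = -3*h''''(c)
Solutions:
 h(c) = C1*exp(-c*sqrt(1 - sqrt(5)/3)) + C2*exp(c*sqrt(1 - sqrt(5)/3)) + C3*exp(-c*sqrt(sqrt(5)/3 + 1)) + C4*exp(c*sqrt(sqrt(5)/3 + 1))


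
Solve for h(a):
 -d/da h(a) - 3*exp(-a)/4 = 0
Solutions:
 h(a) = C1 + 3*exp(-a)/4


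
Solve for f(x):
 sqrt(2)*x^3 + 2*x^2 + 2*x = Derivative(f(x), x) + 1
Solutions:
 f(x) = C1 + sqrt(2)*x^4/4 + 2*x^3/3 + x^2 - x


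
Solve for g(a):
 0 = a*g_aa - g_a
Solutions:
 g(a) = C1 + C2*a^2


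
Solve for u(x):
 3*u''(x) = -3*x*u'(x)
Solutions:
 u(x) = C1 + C2*erf(sqrt(2)*x/2)


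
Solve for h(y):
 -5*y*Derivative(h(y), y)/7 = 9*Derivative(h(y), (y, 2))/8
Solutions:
 h(y) = C1 + C2*erf(2*sqrt(35)*y/21)


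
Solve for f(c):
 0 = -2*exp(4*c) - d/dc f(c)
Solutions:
 f(c) = C1 - exp(4*c)/2


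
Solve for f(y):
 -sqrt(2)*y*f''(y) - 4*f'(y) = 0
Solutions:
 f(y) = C1 + C2*y^(1 - 2*sqrt(2))


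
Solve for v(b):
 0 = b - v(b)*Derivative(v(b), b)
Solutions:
 v(b) = -sqrt(C1 + b^2)
 v(b) = sqrt(C1 + b^2)


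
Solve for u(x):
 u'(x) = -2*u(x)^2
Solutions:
 u(x) = 1/(C1 + 2*x)


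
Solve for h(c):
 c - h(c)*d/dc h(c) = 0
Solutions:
 h(c) = -sqrt(C1 + c^2)
 h(c) = sqrt(C1 + c^2)


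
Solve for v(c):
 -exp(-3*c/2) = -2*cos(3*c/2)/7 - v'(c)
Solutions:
 v(c) = C1 - 4*sin(3*c/2)/21 - 2*exp(-3*c/2)/3


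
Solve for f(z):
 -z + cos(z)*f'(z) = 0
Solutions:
 f(z) = C1 + Integral(z/cos(z), z)


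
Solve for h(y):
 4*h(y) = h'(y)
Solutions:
 h(y) = C1*exp(4*y)


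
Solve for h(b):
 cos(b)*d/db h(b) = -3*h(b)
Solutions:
 h(b) = C1*(sin(b) - 1)^(3/2)/(sin(b) + 1)^(3/2)


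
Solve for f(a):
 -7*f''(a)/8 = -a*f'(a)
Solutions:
 f(a) = C1 + C2*erfi(2*sqrt(7)*a/7)


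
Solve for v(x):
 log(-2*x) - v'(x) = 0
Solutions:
 v(x) = C1 + x*log(-x) + x*(-1 + log(2))


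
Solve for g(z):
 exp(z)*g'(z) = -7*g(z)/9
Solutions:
 g(z) = C1*exp(7*exp(-z)/9)


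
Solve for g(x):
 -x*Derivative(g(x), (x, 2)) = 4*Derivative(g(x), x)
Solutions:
 g(x) = C1 + C2/x^3


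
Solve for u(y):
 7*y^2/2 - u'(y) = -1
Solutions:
 u(y) = C1 + 7*y^3/6 + y


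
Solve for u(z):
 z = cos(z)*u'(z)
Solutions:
 u(z) = C1 + Integral(z/cos(z), z)


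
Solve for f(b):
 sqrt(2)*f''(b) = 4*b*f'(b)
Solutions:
 f(b) = C1 + C2*erfi(2^(1/4)*b)


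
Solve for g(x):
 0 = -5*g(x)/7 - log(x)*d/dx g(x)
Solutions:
 g(x) = C1*exp(-5*li(x)/7)


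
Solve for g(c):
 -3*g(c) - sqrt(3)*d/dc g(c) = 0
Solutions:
 g(c) = C1*exp(-sqrt(3)*c)


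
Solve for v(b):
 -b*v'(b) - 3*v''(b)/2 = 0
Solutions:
 v(b) = C1 + C2*erf(sqrt(3)*b/3)


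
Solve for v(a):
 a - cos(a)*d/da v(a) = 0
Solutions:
 v(a) = C1 + Integral(a/cos(a), a)


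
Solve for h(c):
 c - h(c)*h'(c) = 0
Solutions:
 h(c) = -sqrt(C1 + c^2)
 h(c) = sqrt(C1 + c^2)


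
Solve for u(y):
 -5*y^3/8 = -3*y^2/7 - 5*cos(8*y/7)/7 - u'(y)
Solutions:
 u(y) = C1 + 5*y^4/32 - y^3/7 - 5*sin(8*y/7)/8


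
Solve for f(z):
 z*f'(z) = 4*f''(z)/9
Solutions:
 f(z) = C1 + C2*erfi(3*sqrt(2)*z/4)


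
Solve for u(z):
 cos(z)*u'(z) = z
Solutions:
 u(z) = C1 + Integral(z/cos(z), z)


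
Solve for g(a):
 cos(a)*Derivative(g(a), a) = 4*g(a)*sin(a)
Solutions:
 g(a) = C1/cos(a)^4


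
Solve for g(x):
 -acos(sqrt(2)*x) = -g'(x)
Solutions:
 g(x) = C1 + x*acos(sqrt(2)*x) - sqrt(2)*sqrt(1 - 2*x^2)/2


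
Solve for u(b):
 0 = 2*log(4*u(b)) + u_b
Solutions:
 Integral(1/(log(_y) + 2*log(2)), (_y, u(b)))/2 = C1 - b


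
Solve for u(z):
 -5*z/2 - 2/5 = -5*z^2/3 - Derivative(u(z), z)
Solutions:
 u(z) = C1 - 5*z^3/9 + 5*z^2/4 + 2*z/5


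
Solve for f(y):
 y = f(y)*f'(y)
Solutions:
 f(y) = -sqrt(C1 + y^2)
 f(y) = sqrt(C1 + y^2)


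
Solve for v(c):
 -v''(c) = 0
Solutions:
 v(c) = C1 + C2*c


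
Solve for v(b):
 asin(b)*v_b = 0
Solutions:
 v(b) = C1


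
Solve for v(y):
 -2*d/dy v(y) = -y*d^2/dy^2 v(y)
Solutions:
 v(y) = C1 + C2*y^3


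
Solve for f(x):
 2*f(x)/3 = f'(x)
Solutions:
 f(x) = C1*exp(2*x/3)


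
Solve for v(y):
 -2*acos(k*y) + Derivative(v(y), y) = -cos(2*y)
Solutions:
 v(y) = C1 + 2*Piecewise((y*acos(k*y) - sqrt(-k^2*y^2 + 1)/k, Ne(k, 0)), (pi*y/2, True)) - sin(2*y)/2


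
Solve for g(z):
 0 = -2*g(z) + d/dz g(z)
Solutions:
 g(z) = C1*exp(2*z)


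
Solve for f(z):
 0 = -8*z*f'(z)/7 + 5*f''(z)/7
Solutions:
 f(z) = C1 + C2*erfi(2*sqrt(5)*z/5)


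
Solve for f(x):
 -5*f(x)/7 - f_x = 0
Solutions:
 f(x) = C1*exp(-5*x/7)


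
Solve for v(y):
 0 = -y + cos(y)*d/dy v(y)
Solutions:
 v(y) = C1 + Integral(y/cos(y), y)


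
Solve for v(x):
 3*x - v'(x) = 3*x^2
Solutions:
 v(x) = C1 - x^3 + 3*x^2/2


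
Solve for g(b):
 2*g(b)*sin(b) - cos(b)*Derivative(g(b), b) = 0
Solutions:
 g(b) = C1/cos(b)^2


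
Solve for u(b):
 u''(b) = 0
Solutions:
 u(b) = C1 + C2*b


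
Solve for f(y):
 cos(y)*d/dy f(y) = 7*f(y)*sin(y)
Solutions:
 f(y) = C1/cos(y)^7


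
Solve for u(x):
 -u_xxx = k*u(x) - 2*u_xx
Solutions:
 u(x) = C1*exp(x*(-(27*k/2 + sqrt((27*k - 16)^2 - 256)/2 - 8)^(1/3) + 2 - 4/(27*k/2 + sqrt((27*k - 16)^2 - 256)/2 - 8)^(1/3))/3) + C2*exp(x*((27*k/2 + sqrt((27*k - 16)^2 - 256)/2 - 8)^(1/3) - sqrt(3)*I*(27*k/2 + sqrt((27*k - 16)^2 - 256)/2 - 8)^(1/3) + 4 - 16/((-1 + sqrt(3)*I)*(27*k/2 + sqrt((27*k - 16)^2 - 256)/2 - 8)^(1/3)))/6) + C3*exp(x*((27*k/2 + sqrt((27*k - 16)^2 - 256)/2 - 8)^(1/3) + sqrt(3)*I*(27*k/2 + sqrt((27*k - 16)^2 - 256)/2 - 8)^(1/3) + 4 + 16/((1 + sqrt(3)*I)*(27*k/2 + sqrt((27*k - 16)^2 - 256)/2 - 8)^(1/3)))/6)


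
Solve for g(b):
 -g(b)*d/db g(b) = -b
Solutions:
 g(b) = -sqrt(C1 + b^2)
 g(b) = sqrt(C1 + b^2)


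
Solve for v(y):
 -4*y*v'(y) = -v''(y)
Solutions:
 v(y) = C1 + C2*erfi(sqrt(2)*y)


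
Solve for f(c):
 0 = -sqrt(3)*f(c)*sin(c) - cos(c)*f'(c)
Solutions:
 f(c) = C1*cos(c)^(sqrt(3))


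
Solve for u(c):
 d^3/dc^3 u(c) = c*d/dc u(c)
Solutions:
 u(c) = C1 + Integral(C2*airyai(c) + C3*airybi(c), c)


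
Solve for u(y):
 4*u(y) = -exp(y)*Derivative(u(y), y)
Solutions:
 u(y) = C1*exp(4*exp(-y))


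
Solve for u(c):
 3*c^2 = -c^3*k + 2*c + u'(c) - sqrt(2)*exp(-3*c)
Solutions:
 u(c) = C1 + c^4*k/4 + c^3 - c^2 - sqrt(2)*exp(-3*c)/3


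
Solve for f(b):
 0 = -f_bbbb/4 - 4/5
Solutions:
 f(b) = C1 + C2*b + C3*b^2 + C4*b^3 - 2*b^4/15


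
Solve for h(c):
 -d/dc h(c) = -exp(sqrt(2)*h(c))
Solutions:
 h(c) = sqrt(2)*(2*log(-1/(C1 + c)) - log(2))/4


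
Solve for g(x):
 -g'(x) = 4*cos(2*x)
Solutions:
 g(x) = C1 - 2*sin(2*x)


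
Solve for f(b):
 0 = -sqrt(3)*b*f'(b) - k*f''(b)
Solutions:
 f(b) = C1 + C2*sqrt(k)*erf(sqrt(2)*3^(1/4)*b*sqrt(1/k)/2)


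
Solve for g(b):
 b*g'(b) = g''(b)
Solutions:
 g(b) = C1 + C2*erfi(sqrt(2)*b/2)


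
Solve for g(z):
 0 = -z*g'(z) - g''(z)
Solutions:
 g(z) = C1 + C2*erf(sqrt(2)*z/2)


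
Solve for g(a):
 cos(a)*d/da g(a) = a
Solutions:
 g(a) = C1 + Integral(a/cos(a), a)


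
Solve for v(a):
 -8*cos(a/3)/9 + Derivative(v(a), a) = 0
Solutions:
 v(a) = C1 + 8*sin(a/3)/3


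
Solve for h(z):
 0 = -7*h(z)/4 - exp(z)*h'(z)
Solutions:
 h(z) = C1*exp(7*exp(-z)/4)


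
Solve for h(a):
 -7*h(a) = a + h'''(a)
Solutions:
 h(a) = C3*exp(-7^(1/3)*a) - a/7 + (C1*sin(sqrt(3)*7^(1/3)*a/2) + C2*cos(sqrt(3)*7^(1/3)*a/2))*exp(7^(1/3)*a/2)


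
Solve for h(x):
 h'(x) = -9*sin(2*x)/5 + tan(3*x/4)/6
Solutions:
 h(x) = C1 - 2*log(cos(3*x/4))/9 + 9*cos(2*x)/10


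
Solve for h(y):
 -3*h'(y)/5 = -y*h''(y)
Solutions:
 h(y) = C1 + C2*y^(8/5)


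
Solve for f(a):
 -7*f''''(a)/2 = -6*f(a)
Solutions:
 f(a) = C1*exp(-sqrt(2)*3^(1/4)*7^(3/4)*a/7) + C2*exp(sqrt(2)*3^(1/4)*7^(3/4)*a/7) + C3*sin(sqrt(2)*3^(1/4)*7^(3/4)*a/7) + C4*cos(sqrt(2)*3^(1/4)*7^(3/4)*a/7)


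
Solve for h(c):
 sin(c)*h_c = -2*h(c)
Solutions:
 h(c) = C1*(cos(c) + 1)/(cos(c) - 1)


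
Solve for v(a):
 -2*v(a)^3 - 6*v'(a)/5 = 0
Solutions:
 v(a) = -sqrt(6)*sqrt(-1/(C1 - 5*a))/2
 v(a) = sqrt(6)*sqrt(-1/(C1 - 5*a))/2


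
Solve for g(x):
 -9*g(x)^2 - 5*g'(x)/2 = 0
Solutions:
 g(x) = 5/(C1 + 18*x)


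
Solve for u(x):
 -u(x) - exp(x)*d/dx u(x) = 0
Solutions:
 u(x) = C1*exp(exp(-x))


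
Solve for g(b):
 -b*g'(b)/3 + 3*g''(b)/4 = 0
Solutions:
 g(b) = C1 + C2*erfi(sqrt(2)*b/3)


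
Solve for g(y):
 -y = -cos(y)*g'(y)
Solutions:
 g(y) = C1 + Integral(y/cos(y), y)


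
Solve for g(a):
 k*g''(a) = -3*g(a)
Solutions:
 g(a) = C1*exp(-sqrt(3)*a*sqrt(-1/k)) + C2*exp(sqrt(3)*a*sqrt(-1/k))


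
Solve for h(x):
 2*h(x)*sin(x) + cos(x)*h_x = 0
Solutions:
 h(x) = C1*cos(x)^2


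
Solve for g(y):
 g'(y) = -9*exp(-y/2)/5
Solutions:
 g(y) = C1 + 18*exp(-y/2)/5


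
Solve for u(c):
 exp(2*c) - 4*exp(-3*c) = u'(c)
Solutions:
 u(c) = C1 + exp(2*c)/2 + 4*exp(-3*c)/3


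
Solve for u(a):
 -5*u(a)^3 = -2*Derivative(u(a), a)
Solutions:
 u(a) = -sqrt(-1/(C1 + 5*a))
 u(a) = sqrt(-1/(C1 + 5*a))


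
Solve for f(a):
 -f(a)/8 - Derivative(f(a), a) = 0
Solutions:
 f(a) = C1*exp(-a/8)


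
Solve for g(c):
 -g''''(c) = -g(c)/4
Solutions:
 g(c) = C1*exp(-sqrt(2)*c/2) + C2*exp(sqrt(2)*c/2) + C3*sin(sqrt(2)*c/2) + C4*cos(sqrt(2)*c/2)


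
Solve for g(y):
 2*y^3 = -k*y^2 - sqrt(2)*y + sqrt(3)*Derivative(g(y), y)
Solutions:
 g(y) = C1 + sqrt(3)*k*y^3/9 + sqrt(3)*y^4/6 + sqrt(6)*y^2/6


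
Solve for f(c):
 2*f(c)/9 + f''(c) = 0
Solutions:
 f(c) = C1*sin(sqrt(2)*c/3) + C2*cos(sqrt(2)*c/3)


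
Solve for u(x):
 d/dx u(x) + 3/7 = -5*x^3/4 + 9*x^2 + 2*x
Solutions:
 u(x) = C1 - 5*x^4/16 + 3*x^3 + x^2 - 3*x/7


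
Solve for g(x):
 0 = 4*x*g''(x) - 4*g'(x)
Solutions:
 g(x) = C1 + C2*x^2


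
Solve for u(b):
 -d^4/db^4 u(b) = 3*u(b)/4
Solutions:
 u(b) = (C1*sin(3^(1/4)*b/2) + C2*cos(3^(1/4)*b/2))*exp(-3^(1/4)*b/2) + (C3*sin(3^(1/4)*b/2) + C4*cos(3^(1/4)*b/2))*exp(3^(1/4)*b/2)


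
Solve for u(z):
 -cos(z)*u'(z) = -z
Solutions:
 u(z) = C1 + Integral(z/cos(z), z)


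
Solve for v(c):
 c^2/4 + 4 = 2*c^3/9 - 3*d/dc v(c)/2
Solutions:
 v(c) = C1 + c^4/27 - c^3/18 - 8*c/3


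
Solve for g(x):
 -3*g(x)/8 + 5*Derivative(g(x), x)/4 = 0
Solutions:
 g(x) = C1*exp(3*x/10)


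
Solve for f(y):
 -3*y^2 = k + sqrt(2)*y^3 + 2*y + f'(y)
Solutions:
 f(y) = C1 - k*y - sqrt(2)*y^4/4 - y^3 - y^2


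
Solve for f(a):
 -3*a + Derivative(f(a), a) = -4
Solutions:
 f(a) = C1 + 3*a^2/2 - 4*a


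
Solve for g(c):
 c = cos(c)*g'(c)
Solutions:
 g(c) = C1 + Integral(c/cos(c), c)


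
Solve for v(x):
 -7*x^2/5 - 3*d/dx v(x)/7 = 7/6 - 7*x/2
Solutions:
 v(x) = C1 - 49*x^3/45 + 49*x^2/12 - 49*x/18


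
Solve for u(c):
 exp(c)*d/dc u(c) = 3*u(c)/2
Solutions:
 u(c) = C1*exp(-3*exp(-c)/2)


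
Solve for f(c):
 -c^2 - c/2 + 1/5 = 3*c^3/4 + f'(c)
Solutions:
 f(c) = C1 - 3*c^4/16 - c^3/3 - c^2/4 + c/5


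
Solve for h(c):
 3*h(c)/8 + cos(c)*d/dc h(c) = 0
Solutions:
 h(c) = C1*(sin(c) - 1)^(3/16)/(sin(c) + 1)^(3/16)


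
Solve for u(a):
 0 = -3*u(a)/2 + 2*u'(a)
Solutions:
 u(a) = C1*exp(3*a/4)


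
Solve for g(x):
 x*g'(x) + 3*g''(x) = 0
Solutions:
 g(x) = C1 + C2*erf(sqrt(6)*x/6)


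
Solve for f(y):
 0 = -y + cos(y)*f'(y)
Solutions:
 f(y) = C1 + Integral(y/cos(y), y)


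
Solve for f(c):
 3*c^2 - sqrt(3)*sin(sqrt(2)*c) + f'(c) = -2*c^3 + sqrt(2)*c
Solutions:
 f(c) = C1 - c^4/2 - c^3 + sqrt(2)*c^2/2 - sqrt(6)*cos(sqrt(2)*c)/2


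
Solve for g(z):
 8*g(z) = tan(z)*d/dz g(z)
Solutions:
 g(z) = C1*sin(z)^8


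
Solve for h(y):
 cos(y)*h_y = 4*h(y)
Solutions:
 h(y) = C1*(sin(y)^2 + 2*sin(y) + 1)/(sin(y)^2 - 2*sin(y) + 1)


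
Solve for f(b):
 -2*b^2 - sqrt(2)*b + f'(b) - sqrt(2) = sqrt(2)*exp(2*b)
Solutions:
 f(b) = C1 + 2*b^3/3 + sqrt(2)*b^2/2 + sqrt(2)*b + sqrt(2)*exp(2*b)/2


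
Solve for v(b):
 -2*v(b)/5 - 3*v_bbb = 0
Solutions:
 v(b) = C3*exp(-15^(2/3)*2^(1/3)*b/15) + (C1*sin(2^(1/3)*3^(1/6)*5^(2/3)*b/10) + C2*cos(2^(1/3)*3^(1/6)*5^(2/3)*b/10))*exp(15^(2/3)*2^(1/3)*b/30)


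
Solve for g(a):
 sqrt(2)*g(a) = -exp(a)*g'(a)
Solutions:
 g(a) = C1*exp(sqrt(2)*exp(-a))


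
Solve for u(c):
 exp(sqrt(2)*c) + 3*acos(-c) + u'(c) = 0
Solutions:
 u(c) = C1 - 3*c*acos(-c) - 3*sqrt(1 - c^2) - sqrt(2)*exp(sqrt(2)*c)/2


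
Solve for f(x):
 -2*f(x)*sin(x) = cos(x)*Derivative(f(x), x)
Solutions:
 f(x) = C1*cos(x)^2


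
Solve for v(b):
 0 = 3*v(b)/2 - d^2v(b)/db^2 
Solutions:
 v(b) = C1*exp(-sqrt(6)*b/2) + C2*exp(sqrt(6)*b/2)


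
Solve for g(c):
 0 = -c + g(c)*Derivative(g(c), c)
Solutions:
 g(c) = -sqrt(C1 + c^2)
 g(c) = sqrt(C1 + c^2)


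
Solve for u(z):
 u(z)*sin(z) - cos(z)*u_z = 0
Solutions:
 u(z) = C1/cos(z)


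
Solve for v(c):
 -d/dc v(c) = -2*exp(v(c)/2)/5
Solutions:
 v(c) = 2*log(-1/(C1 + 2*c)) + 2*log(10)


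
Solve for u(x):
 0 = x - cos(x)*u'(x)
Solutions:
 u(x) = C1 + Integral(x/cos(x), x)


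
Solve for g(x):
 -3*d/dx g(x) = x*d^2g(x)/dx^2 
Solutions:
 g(x) = C1 + C2/x^2


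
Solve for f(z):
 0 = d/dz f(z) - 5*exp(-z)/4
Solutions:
 f(z) = C1 - 5*exp(-z)/4


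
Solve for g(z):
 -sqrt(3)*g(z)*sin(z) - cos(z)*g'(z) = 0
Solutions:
 g(z) = C1*cos(z)^(sqrt(3))


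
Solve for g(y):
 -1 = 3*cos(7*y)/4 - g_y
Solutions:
 g(y) = C1 + y + 3*sin(7*y)/28


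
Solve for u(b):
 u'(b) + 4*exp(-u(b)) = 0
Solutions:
 u(b) = log(C1 - 4*b)


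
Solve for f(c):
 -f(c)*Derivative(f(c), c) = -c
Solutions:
 f(c) = -sqrt(C1 + c^2)
 f(c) = sqrt(C1 + c^2)


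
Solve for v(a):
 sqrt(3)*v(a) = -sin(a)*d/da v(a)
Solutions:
 v(a) = C1*(cos(a) + 1)^(sqrt(3)/2)/(cos(a) - 1)^(sqrt(3)/2)


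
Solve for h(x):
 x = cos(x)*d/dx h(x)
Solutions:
 h(x) = C1 + Integral(x/cos(x), x)


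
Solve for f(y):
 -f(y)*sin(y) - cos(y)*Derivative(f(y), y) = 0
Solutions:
 f(y) = C1*cos(y)


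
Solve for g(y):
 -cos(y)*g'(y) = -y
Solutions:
 g(y) = C1 + Integral(y/cos(y), y)


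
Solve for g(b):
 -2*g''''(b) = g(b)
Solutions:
 g(b) = (C1*sin(2^(1/4)*b/2) + C2*cos(2^(1/4)*b/2))*exp(-2^(1/4)*b/2) + (C3*sin(2^(1/4)*b/2) + C4*cos(2^(1/4)*b/2))*exp(2^(1/4)*b/2)


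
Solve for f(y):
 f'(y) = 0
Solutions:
 f(y) = C1


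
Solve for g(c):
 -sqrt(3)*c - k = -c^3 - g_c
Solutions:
 g(c) = C1 - c^4/4 + sqrt(3)*c^2/2 + c*k


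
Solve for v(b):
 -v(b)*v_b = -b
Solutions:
 v(b) = -sqrt(C1 + b^2)
 v(b) = sqrt(C1 + b^2)


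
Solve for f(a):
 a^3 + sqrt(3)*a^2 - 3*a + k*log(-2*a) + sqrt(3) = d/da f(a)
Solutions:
 f(a) = C1 + a^4/4 + sqrt(3)*a^3/3 - 3*a^2/2 + a*k*log(-a) + a*(-k + k*log(2) + sqrt(3))


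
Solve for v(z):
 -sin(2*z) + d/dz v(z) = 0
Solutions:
 v(z) = C1 - cos(2*z)/2


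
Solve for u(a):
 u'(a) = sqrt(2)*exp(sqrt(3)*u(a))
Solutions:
 u(a) = sqrt(3)*(2*log(-1/(C1 + sqrt(2)*a)) - log(3))/6


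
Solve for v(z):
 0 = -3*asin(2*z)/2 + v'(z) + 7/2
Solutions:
 v(z) = C1 + 3*z*asin(2*z)/2 - 7*z/2 + 3*sqrt(1 - 4*z^2)/4


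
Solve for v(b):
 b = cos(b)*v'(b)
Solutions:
 v(b) = C1 + Integral(b/cos(b), b)


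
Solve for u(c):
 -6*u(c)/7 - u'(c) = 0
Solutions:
 u(c) = C1*exp(-6*c/7)


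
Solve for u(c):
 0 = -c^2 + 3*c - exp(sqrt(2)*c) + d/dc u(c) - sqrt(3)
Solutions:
 u(c) = C1 + c^3/3 - 3*c^2/2 + sqrt(3)*c + sqrt(2)*exp(sqrt(2)*c)/2


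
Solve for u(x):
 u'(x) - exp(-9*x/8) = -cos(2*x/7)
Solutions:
 u(x) = C1 - 7*sin(2*x/7)/2 - 8*exp(-9*x/8)/9


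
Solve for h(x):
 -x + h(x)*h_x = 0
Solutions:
 h(x) = -sqrt(C1 + x^2)
 h(x) = sqrt(C1 + x^2)


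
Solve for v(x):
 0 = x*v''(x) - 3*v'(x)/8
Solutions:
 v(x) = C1 + C2*x^(11/8)


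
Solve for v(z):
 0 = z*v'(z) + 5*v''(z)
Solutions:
 v(z) = C1 + C2*erf(sqrt(10)*z/10)


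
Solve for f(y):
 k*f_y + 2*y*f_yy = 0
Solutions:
 f(y) = C1 + y^(1 - re(k)/2)*(C2*sin(log(y)*Abs(im(k))/2) + C3*cos(log(y)*im(k)/2))


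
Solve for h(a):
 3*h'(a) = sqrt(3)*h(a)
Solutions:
 h(a) = C1*exp(sqrt(3)*a/3)


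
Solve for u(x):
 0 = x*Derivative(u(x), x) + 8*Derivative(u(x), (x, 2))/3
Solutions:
 u(x) = C1 + C2*erf(sqrt(3)*x/4)


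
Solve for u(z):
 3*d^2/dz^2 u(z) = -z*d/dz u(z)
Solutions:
 u(z) = C1 + C2*erf(sqrt(6)*z/6)


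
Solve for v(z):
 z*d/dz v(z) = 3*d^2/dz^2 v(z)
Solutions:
 v(z) = C1 + C2*erfi(sqrt(6)*z/6)


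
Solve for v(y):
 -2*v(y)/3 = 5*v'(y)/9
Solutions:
 v(y) = C1*exp(-6*y/5)


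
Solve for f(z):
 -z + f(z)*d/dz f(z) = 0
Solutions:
 f(z) = -sqrt(C1 + z^2)
 f(z) = sqrt(C1 + z^2)


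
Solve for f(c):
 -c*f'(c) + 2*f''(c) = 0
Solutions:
 f(c) = C1 + C2*erfi(c/2)


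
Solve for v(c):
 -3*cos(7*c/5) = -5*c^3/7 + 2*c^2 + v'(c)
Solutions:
 v(c) = C1 + 5*c^4/28 - 2*c^3/3 - 15*sin(7*c/5)/7


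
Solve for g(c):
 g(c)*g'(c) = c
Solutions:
 g(c) = -sqrt(C1 + c^2)
 g(c) = sqrt(C1 + c^2)


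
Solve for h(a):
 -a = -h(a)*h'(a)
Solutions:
 h(a) = -sqrt(C1 + a^2)
 h(a) = sqrt(C1 + a^2)


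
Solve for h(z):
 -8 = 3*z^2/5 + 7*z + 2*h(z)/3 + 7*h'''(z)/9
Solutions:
 h(z) = C3*exp(-6^(1/3)*7^(2/3)*z/7) - 9*z^2/10 - 21*z/2 + (C1*sin(2^(1/3)*3^(5/6)*7^(2/3)*z/14) + C2*cos(2^(1/3)*3^(5/6)*7^(2/3)*z/14))*exp(6^(1/3)*7^(2/3)*z/14) - 12


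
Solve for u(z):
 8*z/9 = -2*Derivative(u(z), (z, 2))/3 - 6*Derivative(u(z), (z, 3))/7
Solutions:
 u(z) = C1 + C2*z + C3*exp(-7*z/9) - 2*z^3/9 + 6*z^2/7


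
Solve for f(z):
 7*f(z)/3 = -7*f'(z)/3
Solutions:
 f(z) = C1*exp(-z)


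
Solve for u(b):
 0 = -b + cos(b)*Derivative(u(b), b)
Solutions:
 u(b) = C1 + Integral(b/cos(b), b)


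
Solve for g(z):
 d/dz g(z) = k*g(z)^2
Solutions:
 g(z) = -1/(C1 + k*z)


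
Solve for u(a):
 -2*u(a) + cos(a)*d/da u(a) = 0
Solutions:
 u(a) = C1*(sin(a) + 1)/(sin(a) - 1)


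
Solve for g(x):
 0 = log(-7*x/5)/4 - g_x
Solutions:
 g(x) = C1 + x*log(-x)/4 + x*(-log(5) - 1 + log(7))/4


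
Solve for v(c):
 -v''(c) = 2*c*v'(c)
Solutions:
 v(c) = C1 + C2*erf(c)


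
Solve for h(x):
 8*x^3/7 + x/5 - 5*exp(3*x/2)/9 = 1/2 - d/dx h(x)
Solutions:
 h(x) = C1 - 2*x^4/7 - x^2/10 + x/2 + 10*exp(3*x/2)/27


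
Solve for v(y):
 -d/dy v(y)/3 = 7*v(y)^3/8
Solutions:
 v(y) = -2*sqrt(-1/(C1 - 21*y))
 v(y) = 2*sqrt(-1/(C1 - 21*y))


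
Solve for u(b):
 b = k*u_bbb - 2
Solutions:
 u(b) = C1 + C2*b + C3*b^2 + b^4/(24*k) + b^3/(3*k)


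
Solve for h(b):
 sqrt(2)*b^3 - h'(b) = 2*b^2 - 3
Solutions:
 h(b) = C1 + sqrt(2)*b^4/4 - 2*b^3/3 + 3*b


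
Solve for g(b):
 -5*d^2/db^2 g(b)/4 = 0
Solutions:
 g(b) = C1 + C2*b


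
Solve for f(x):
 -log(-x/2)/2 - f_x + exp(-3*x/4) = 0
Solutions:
 f(x) = C1 - x*log(-x)/2 + x*(log(2) + 1)/2 - 4*exp(-3*x/4)/3


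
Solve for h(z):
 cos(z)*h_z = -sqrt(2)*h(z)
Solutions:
 h(z) = C1*(sin(z) - 1)^(sqrt(2)/2)/(sin(z) + 1)^(sqrt(2)/2)


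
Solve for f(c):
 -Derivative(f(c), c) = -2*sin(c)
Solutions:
 f(c) = C1 - 2*cos(c)


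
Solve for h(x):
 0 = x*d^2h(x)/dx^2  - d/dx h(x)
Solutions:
 h(x) = C1 + C2*x^2


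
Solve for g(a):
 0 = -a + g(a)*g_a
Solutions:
 g(a) = -sqrt(C1 + a^2)
 g(a) = sqrt(C1 + a^2)


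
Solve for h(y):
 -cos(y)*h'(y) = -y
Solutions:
 h(y) = C1 + Integral(y/cos(y), y)


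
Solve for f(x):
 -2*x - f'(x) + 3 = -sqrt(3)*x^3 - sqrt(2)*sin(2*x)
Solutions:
 f(x) = C1 + sqrt(3)*x^4/4 - x^2 + 3*x - sqrt(2)*cos(2*x)/2


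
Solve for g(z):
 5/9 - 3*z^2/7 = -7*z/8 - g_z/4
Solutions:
 g(z) = C1 + 4*z^3/7 - 7*z^2/4 - 20*z/9


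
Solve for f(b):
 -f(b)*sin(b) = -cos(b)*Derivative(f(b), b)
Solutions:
 f(b) = C1/cos(b)


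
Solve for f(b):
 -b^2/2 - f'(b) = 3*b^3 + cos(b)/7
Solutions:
 f(b) = C1 - 3*b^4/4 - b^3/6 - sin(b)/7


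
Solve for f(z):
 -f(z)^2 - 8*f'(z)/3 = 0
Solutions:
 f(z) = 8/(C1 + 3*z)


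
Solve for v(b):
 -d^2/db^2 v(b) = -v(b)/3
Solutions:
 v(b) = C1*exp(-sqrt(3)*b/3) + C2*exp(sqrt(3)*b/3)


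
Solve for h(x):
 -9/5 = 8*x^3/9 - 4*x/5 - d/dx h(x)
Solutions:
 h(x) = C1 + 2*x^4/9 - 2*x^2/5 + 9*x/5


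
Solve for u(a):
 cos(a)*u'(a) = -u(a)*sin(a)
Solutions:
 u(a) = C1*cos(a)


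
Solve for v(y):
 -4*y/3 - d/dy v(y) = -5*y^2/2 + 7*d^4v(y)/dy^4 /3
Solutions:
 v(y) = C1 + C4*exp(-3^(1/3)*7^(2/3)*y/7) + 5*y^3/6 - 2*y^2/3 + (C2*sin(3^(5/6)*7^(2/3)*y/14) + C3*cos(3^(5/6)*7^(2/3)*y/14))*exp(3^(1/3)*7^(2/3)*y/14)


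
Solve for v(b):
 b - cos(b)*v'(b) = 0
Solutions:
 v(b) = C1 + Integral(b/cos(b), b)


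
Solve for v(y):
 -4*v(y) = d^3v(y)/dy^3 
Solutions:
 v(y) = C3*exp(-2^(2/3)*y) + (C1*sin(2^(2/3)*sqrt(3)*y/2) + C2*cos(2^(2/3)*sqrt(3)*y/2))*exp(2^(2/3)*y/2)


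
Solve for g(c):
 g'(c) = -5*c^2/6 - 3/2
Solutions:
 g(c) = C1 - 5*c^3/18 - 3*c/2


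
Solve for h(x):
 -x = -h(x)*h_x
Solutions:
 h(x) = -sqrt(C1 + x^2)
 h(x) = sqrt(C1 + x^2)


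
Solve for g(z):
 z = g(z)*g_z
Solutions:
 g(z) = -sqrt(C1 + z^2)
 g(z) = sqrt(C1 + z^2)


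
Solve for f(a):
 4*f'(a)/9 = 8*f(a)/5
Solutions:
 f(a) = C1*exp(18*a/5)


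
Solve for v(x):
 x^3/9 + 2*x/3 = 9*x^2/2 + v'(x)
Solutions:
 v(x) = C1 + x^4/36 - 3*x^3/2 + x^2/3


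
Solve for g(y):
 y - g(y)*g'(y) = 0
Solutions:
 g(y) = -sqrt(C1 + y^2)
 g(y) = sqrt(C1 + y^2)


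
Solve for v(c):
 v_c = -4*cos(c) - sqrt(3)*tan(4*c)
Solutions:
 v(c) = C1 + sqrt(3)*log(cos(4*c))/4 - 4*sin(c)


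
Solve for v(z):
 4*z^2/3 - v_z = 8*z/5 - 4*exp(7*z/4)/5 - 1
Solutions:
 v(z) = C1 + 4*z^3/9 - 4*z^2/5 + z + 16*exp(7*z/4)/35


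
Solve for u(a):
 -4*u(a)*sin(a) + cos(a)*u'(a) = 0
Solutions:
 u(a) = C1/cos(a)^4


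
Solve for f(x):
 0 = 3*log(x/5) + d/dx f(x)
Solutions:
 f(x) = C1 - 3*x*log(x) + 3*x + x*log(125)


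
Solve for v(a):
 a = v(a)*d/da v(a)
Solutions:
 v(a) = -sqrt(C1 + a^2)
 v(a) = sqrt(C1 + a^2)


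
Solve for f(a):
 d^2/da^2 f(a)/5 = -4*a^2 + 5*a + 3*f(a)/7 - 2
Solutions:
 f(a) = C1*exp(-sqrt(105)*a/7) + C2*exp(sqrt(105)*a/7) + 28*a^2/3 - 35*a/3 + 602/45


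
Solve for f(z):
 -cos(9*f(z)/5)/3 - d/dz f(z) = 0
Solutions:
 z/3 - 5*log(sin(9*f(z)/5) - 1)/18 + 5*log(sin(9*f(z)/5) + 1)/18 = C1
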